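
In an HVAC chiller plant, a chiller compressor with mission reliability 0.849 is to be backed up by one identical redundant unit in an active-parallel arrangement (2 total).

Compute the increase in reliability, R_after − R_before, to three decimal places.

R_before = 0.849
R_after = 1 − (1 − 0.849)^2 = 0.977
ΔR = 0.977 − 0.849 = 0.128

0.128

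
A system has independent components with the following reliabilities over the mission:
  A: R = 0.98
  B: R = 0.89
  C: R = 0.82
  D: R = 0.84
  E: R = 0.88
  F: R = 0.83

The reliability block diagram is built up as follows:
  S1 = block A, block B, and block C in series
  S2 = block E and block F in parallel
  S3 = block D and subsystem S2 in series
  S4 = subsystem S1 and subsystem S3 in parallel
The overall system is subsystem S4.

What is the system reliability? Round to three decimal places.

Series (A, B, and C): 0.98000 × 0.89000 × 0.82000 = 0.71520
Parallel (E and F): 1 − (1 − 0.88000)(1 − 0.83000) = 0.97960
Series (D and [0.97960]): 0.84000 × 0.97960 = 0.82286
Parallel ([0.71520] and [0.82286]): 1 − (1 − 0.71520)(1 − 0.82286) = 0.950

0.950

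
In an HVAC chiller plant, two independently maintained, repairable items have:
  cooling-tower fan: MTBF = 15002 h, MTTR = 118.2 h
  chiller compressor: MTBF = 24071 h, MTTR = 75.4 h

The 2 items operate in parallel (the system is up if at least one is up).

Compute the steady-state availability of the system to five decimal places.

0.99998

A(cooling-tower fan) = MTBF/(MTBF+MTTR) = 15002/(15002+118.2) = 0.992183
A(chiller compressor) = MTBF/(MTBF+MTTR) = 24071/(24071+75.4) = 0.996877
Parallel availability: 1 − (1 − 0.992183)(1 − 0.996877) = 0.99998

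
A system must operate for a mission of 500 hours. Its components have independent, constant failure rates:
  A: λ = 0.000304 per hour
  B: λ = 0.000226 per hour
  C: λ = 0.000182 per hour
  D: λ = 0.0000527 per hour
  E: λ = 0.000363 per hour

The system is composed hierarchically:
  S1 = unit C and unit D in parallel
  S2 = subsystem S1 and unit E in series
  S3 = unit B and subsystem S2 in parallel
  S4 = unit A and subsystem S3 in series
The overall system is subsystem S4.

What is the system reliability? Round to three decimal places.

0.844

R(A) = exp(−0.000304 × 500) = 0.85899
R(B) = exp(−0.000226 × 500) = 0.89315
R(C) = exp(−0.000182 × 500) = 0.91302
R(D) = exp(−0.0000527 × 500) = 0.97399
R(E) = exp(−0.000363 × 500) = 0.83402
Parallel (C and D): 1 − (1 − 0.91302)(1 − 0.97399) = 0.99774
Series ([0.99774] and E): 0.99774 × 0.83402 = 0.83214
Parallel (B and [0.83214]): 1 − (1 − 0.89315)(1 − 0.83214) = 0.98206
Series (A and [0.98206]): 0.85899 × 0.98206 = 0.844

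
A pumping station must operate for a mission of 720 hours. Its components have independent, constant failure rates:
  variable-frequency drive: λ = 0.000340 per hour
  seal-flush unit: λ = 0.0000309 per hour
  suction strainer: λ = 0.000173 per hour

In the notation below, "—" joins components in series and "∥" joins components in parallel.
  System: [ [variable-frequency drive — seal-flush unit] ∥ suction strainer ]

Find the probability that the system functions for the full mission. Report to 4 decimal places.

R(variable-frequency drive) = exp(−0.000340 × 720) = 0.782861
R(seal-flush unit) = exp(−0.0000309 × 720) = 0.977998
R(suction strainer) = exp(−0.000173 × 720) = 0.882885
Series (variable-frequency drive and seal-flush unit): 0.782861 × 0.977998 = 0.765636
Parallel ([0.765636] and suction strainer): 1 − (1 − 0.765636)(1 − 0.882885) = 0.9726

0.9726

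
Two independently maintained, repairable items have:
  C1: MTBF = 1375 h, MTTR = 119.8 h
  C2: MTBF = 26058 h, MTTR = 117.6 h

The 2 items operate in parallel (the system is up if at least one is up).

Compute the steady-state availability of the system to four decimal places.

A(C1) = MTBF/(MTBF+MTTR) = 1375/(1375+119.8) = 0.919855
A(C2) = MTBF/(MTBF+MTTR) = 26058/(26058+117.6) = 0.995507
Parallel availability: 1 − (1 − 0.919855)(1 − 0.995507) = 0.9996

0.9996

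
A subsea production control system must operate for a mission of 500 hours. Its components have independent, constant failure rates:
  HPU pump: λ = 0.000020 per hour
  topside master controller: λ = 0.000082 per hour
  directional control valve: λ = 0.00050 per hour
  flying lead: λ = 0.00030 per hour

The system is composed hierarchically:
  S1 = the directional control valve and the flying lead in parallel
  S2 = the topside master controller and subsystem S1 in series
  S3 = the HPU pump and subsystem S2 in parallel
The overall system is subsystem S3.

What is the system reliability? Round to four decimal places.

0.9993

R(HPU pump) = exp(−0.000020 × 500) = 0.990050
R(topside master controller) = exp(−0.000082 × 500) = 0.959829
R(directional control valve) = exp(−0.00050 × 500) = 0.778801
R(flying lead) = exp(−0.00030 × 500) = 0.860708
Parallel (directional control valve and flying lead): 1 − (1 − 0.778801)(1 − 0.860708) = 0.969189
Series (topside master controller and [0.969189]): 0.959829 × 0.969189 = 0.930256
Parallel (HPU pump and [0.930256]): 1 − (1 − 0.990050)(1 − 0.930256) = 0.9993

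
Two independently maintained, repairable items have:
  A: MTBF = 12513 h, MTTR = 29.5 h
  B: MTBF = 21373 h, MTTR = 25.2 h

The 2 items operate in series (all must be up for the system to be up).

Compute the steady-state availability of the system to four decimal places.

A(A) = MTBF/(MTBF+MTTR) = 12513/(12513+29.5) = 0.997648
A(B) = MTBF/(MTBF+MTTR) = 21373/(21373+25.2) = 0.998822
Series availability: 0.997648 × 0.998822 = 0.9965

0.9965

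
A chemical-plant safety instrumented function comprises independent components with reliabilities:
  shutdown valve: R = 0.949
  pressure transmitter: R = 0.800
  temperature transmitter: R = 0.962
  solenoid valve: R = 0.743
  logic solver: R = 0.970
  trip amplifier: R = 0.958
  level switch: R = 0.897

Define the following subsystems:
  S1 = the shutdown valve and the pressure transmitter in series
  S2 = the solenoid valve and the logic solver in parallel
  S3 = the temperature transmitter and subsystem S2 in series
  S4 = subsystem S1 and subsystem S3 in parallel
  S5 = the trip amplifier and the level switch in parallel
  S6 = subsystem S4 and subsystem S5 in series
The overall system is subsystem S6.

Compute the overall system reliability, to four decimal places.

0.9848

Series (shutdown valve and pressure transmitter): 0.949000 × 0.800000 = 0.759200
Parallel (solenoid valve and logic solver): 1 − (1 − 0.743000)(1 − 0.970000) = 0.992290
Series (temperature transmitter and [0.992290]): 0.962000 × 0.992290 = 0.954583
Parallel ([0.759200] and [0.954583]): 1 − (1 − 0.759200)(1 − 0.954583) = 0.989064
Parallel (trip amplifier and level switch): 1 − (1 − 0.958000)(1 − 0.897000) = 0.995674
Series ([0.989064] and [0.995674]): 0.989064 × 0.995674 = 0.9848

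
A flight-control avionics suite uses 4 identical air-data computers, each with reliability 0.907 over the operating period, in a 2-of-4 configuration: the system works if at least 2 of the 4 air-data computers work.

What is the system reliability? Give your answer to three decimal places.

R = Σ_{i=2}^{4} C(4,i) p^i (1−p)^{4−i} with p = 0.907
C(4,2)·0.907^2·0.093^2 = 0.04269
C(4,3)·0.907^3·0.093^1 = 0.27757
C(4,4)·0.907^4·0.093^0 = 0.67675
Sum = 0.997

0.997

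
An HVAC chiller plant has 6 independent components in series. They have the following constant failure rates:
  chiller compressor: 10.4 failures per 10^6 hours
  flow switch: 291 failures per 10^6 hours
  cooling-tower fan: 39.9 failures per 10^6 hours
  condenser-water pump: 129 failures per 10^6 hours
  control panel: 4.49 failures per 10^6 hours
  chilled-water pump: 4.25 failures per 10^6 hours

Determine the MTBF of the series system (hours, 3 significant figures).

Series of exponential components: λ_sys = Σ λ_i
λ_sys = 0.0000104 + 0.000291 + 0.0000399 + 0.000129 + 0.00000449 + 0.00000425 = 4.7904e-04 /h
MTBF = 1 / λ_sys = 2090 h

2090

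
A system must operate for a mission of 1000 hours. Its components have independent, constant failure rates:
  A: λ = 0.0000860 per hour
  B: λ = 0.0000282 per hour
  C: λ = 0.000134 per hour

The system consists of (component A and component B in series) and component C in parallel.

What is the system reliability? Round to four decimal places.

0.9865

R(A) = exp(−0.0000860 × 1000) = 0.917594
R(B) = exp(−0.0000282 × 1000) = 0.972194
R(C) = exp(−0.000134 × 1000) = 0.874590
Series (A and B): 0.917594 × 0.972194 = 0.892079
Parallel ([0.892079] and C): 1 − (1 − 0.892079)(1 − 0.874590) = 0.9865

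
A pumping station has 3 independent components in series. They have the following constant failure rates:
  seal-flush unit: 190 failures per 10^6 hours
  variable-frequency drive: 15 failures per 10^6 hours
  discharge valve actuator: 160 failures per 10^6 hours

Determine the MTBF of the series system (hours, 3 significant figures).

2740

Series of exponential components: λ_sys = Σ λ_i
λ_sys = 0.00019 + 0.000015 + 0.00016 = 3.6500e-04 /h
MTBF = 1 / λ_sys = 2740 h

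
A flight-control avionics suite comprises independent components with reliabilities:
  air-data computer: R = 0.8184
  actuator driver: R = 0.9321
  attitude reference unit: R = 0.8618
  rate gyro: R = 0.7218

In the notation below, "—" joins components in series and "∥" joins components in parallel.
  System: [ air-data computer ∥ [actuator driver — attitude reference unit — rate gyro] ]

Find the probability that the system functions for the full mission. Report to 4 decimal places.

Series (actuator driver, attitude reference unit, and rate gyro): 0.932100 × 0.861800 × 0.721800 = 0.579810
Parallel (air-data computer and [0.579810]): 1 − (1 − 0.818400)(1 − 0.579810) = 0.9237

0.9237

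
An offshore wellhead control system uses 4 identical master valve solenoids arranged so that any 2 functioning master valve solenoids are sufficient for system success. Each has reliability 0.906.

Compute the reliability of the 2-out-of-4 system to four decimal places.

0.9969

R = Σ_{i=2}^{4} C(4,i) p^i (1−p)^{4−i} with p = 0.906
C(4,2)·0.906^2·0.094^2 = 0.043517
C(4,3)·0.906^3·0.094^1 = 0.279623
C(4,4)·0.906^4·0.094^0 = 0.673772
Sum = 0.9969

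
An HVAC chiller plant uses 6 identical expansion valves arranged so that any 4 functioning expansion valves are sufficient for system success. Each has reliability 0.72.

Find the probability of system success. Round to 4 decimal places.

0.7804

R = Σ_{i=4}^{6} C(6,i) p^i (1−p)^{6−i} with p = 0.72
C(6,4)·0.72^4·0.28^2 = 0.316037
C(6,5)·0.72^5·0.28^1 = 0.325066
C(6,6)·0.72^6·0.28^0 = 0.139314
Sum = 0.7804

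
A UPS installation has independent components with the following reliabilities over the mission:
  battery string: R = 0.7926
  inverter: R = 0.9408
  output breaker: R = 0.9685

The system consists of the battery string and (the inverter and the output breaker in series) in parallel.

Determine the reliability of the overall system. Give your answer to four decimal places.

0.9816

Series (inverter and output breaker): 0.940800 × 0.968500 = 0.911165
Parallel (battery string and [0.911165]): 1 − (1 − 0.792600)(1 − 0.911165) = 0.9816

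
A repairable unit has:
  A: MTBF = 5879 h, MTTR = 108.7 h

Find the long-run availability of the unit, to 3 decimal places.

A(A) = MTBF/(MTBF+MTTR) = 5879/(5879+108.7) = 0.982

0.982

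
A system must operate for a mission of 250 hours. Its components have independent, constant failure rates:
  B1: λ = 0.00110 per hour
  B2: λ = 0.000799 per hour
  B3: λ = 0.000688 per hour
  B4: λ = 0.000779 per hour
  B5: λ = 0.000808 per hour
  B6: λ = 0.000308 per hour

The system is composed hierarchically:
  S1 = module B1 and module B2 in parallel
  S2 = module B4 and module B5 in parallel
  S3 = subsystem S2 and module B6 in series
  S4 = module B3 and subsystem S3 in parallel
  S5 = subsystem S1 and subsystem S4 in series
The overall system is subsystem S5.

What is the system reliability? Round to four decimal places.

0.9407

R(B1) = exp(−0.00110 × 250) = 0.759572
R(B2) = exp(−0.000799 × 250) = 0.818935
R(B3) = exp(−0.000688 × 250) = 0.841979
R(B4) = exp(−0.000779 × 250) = 0.823040
R(B5) = exp(−0.000808 × 250) = 0.817095
R(B6) = exp(−0.000308 × 250) = 0.925890
Parallel (B1 and B2): 1 − (1 − 0.759572)(1 − 0.818935) = 0.956467
Parallel (B4 and B5): 1 − (1 − 0.823040)(1 − 0.817095) = 0.967633
Series ([0.967633] and B6): 0.967633 × 0.925890 = 0.895922
Parallel (B3 and [0.895922]): 1 − (1 − 0.841979)(1 − 0.895922) = 0.983553
Series ([0.956467] and [0.983553]): 0.956467 × 0.983553 = 0.9407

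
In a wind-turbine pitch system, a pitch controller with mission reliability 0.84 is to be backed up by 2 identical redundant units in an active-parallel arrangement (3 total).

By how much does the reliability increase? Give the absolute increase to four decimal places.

R_before = 0.84
R_after = 1 − (1 − 0.84)^3 = 0.9959
ΔR = 0.9959 − 0.84 = 0.1559

0.1559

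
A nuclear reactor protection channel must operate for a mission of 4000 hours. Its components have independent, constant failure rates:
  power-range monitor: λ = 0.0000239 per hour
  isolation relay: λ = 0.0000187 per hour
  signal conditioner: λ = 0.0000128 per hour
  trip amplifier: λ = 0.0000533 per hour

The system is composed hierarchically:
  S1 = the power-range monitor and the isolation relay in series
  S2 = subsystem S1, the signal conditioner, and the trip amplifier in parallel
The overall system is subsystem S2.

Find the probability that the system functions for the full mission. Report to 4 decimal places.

R(power-range monitor) = exp(−0.0000239 × 4000) = 0.908827
R(isolation relay) = exp(−0.0000187 × 4000) = 0.927929
R(signal conditioner) = exp(−0.0000128 × 4000) = 0.950089
R(trip amplifier) = exp(−0.0000533 × 4000) = 0.807995
Series (power-range monitor and isolation relay): 0.908827 × 0.927929 = 0.843327
Parallel ([0.843327], signal conditioner, and trip amplifier): 1 − (1 − 0.843327)(1 − 0.950089)(1 − 0.807995) = 0.9985

0.9985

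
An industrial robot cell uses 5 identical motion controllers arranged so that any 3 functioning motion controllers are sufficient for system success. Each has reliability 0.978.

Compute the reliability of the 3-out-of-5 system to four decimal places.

R = Σ_{i=3}^{5} C(5,i) p^i (1−p)^{5−i} with p = 0.978
C(5,3)·0.978^3·0.022^2 = 0.004528
C(5,4)·0.978^4·0.022^1 = 0.100635
C(5,5)·0.978^5·0.022^0 = 0.894735
Sum = 0.9999

0.9999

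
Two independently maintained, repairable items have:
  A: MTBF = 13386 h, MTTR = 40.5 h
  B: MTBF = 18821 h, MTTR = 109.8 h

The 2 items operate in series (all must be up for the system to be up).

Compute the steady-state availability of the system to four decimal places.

0.9912

A(A) = MTBF/(MTBF+MTTR) = 13386/(13386+40.5) = 0.996984
A(B) = MTBF/(MTBF+MTTR) = 18821/(18821+109.8) = 0.994200
Series availability: 0.996984 × 0.994200 = 0.9912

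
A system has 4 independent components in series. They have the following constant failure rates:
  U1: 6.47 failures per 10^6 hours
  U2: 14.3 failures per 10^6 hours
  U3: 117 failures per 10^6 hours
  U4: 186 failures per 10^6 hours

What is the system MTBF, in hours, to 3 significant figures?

Series of exponential components: λ_sys = Σ λ_i
λ_sys = 0.00000647 + 0.0000143 + 0.000117 + 0.000186 = 3.2377e-04 /h
MTBF = 1 / λ_sys = 3090 h

3090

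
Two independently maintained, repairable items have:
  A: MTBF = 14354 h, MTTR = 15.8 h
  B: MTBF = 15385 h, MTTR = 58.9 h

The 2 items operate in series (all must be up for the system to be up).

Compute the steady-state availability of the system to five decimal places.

A(A) = MTBF/(MTBF+MTTR) = 14354/(14354+15.8) = 0.998900
A(B) = MTBF/(MTBF+MTTR) = 15385/(15385+58.9) = 0.996186
Series availability: 0.998900 × 0.996186 = 0.99509

0.99509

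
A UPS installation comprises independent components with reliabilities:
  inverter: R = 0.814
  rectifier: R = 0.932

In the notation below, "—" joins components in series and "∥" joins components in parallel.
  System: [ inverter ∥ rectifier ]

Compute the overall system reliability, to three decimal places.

0.987

Parallel (inverter and rectifier): 1 − (1 − 0.81400)(1 − 0.93200) = 0.987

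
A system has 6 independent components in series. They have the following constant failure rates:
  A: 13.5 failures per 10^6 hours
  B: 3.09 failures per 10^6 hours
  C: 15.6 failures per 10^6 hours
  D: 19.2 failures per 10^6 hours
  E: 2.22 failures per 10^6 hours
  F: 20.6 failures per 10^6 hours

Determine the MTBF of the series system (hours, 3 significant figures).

Series of exponential components: λ_sys = Σ λ_i
λ_sys = 0.0000135 + 0.00000309 + 0.0000156 + 0.0000192 + 0.00000222 + 0.0000206 = 7.4210e-05 /h
MTBF = 1 / λ_sys = 13500 h

13500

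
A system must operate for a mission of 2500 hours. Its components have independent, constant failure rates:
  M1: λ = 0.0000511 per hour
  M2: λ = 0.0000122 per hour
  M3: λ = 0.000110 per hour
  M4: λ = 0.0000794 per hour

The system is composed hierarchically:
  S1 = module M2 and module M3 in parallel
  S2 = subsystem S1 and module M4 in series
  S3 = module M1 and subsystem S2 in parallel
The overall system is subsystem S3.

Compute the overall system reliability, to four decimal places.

0.9777

R(M1) = exp(−0.0000511 × 2500) = 0.880073
R(M2) = exp(−0.0000122 × 2500) = 0.969960
R(M3) = exp(−0.000110 × 2500) = 0.759572
R(M4) = exp(−0.0000794 × 2500) = 0.819960
Parallel (M2 and M3): 1 − (1 − 0.969960)(1 − 0.759572) = 0.992778
Series ([0.992778] and M4): 0.992778 × 0.819960 = 0.814038
Parallel (M1 and [0.814038]): 1 − (1 − 0.880073)(1 − 0.814038) = 0.9777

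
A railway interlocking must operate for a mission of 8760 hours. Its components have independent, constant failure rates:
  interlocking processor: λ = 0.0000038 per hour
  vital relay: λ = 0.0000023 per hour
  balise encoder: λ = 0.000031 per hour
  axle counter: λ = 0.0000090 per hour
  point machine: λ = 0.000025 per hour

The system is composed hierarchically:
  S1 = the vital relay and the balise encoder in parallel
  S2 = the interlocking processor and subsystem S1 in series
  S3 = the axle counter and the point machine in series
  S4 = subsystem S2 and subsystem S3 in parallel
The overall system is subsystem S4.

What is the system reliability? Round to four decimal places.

R(interlocking processor) = exp(−0.0000038 × 8760) = 0.967260
R(vital relay) = exp(−0.0000023 × 8760) = 0.980054
R(balise encoder) = exp(−0.000031 × 8760) = 0.762190
R(axle counter) = exp(−0.0000090 × 8760) = 0.924188
R(point machine) = exp(−0.000025 × 8760) = 0.803322
Parallel (vital relay and balise encoder): 1 − (1 − 0.980054)(1 − 0.762190) = 0.995257
Series (interlocking processor and [0.995257]): 0.967260 × 0.995257 = 0.962672
Series (axle counter and point machine): 0.924188 × 0.803322 = 0.742421
Parallel ([0.962672] and [0.742421]): 1 − (1 − 0.962672)(1 − 0.742421) = 0.9904

0.9904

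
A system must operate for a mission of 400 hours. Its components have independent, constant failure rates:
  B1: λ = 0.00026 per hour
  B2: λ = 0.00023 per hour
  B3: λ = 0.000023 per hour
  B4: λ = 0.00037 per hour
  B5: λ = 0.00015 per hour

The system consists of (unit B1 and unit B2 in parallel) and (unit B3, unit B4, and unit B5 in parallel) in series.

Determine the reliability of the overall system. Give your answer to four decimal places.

0.9912

R(B1) = exp(−0.00026 × 400) = 0.901225
R(B2) = exp(−0.00023 × 400) = 0.912105
R(B3) = exp(−0.000023 × 400) = 0.990842
R(B4) = exp(−0.00037 × 400) = 0.862431
R(B5) = exp(−0.00015 × 400) = 0.941765
Parallel (B1 and B2): 1 − (1 − 0.901225)(1 − 0.912105) = 0.991318
Parallel (B3, B4, and B5): 1 − (1 − 0.990842)(1 − 0.862431)(1 − 0.941765) = 0.999927
Series ([0.991318] and [0.999927]): 0.991318 × 0.999927 = 0.9912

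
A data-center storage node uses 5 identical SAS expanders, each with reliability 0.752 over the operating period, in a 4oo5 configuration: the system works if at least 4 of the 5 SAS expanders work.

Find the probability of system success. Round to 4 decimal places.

0.6370

R = Σ_{i=4}^{5} C(5,i) p^i (1−p)^{5−i} with p = 0.752
C(5,4)·0.752^4·0.248^1 = 0.396546
C(5,5)·0.752^5·0.248^0 = 0.240486
Sum = 0.6370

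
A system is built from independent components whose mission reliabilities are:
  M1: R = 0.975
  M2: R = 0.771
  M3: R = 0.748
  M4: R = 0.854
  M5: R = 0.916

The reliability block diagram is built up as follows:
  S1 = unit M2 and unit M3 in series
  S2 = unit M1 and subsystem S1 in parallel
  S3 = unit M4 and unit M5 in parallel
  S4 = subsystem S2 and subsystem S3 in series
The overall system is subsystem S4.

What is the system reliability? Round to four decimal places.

Series (M2 and M3): 0.771000 × 0.748000 = 0.576708
Parallel (M1 and [0.576708]): 1 − (1 − 0.975000)(1 − 0.576708) = 0.989418
Parallel (M4 and M5): 1 − (1 − 0.854000)(1 − 0.916000) = 0.987736
Series ([0.989418] and [0.987736]): 0.989418 × 0.987736 = 0.9773

0.9773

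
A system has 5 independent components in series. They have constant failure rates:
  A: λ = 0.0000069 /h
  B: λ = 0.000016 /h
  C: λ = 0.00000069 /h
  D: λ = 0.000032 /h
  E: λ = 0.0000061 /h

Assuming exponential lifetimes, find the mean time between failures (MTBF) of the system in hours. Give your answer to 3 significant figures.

Series of exponential components: λ_sys = Σ λ_i
λ_sys = 0.0000069 + 0.000016 + 0.00000069 + 0.000032 + 0.0000061 = 6.1690e-05 /h
MTBF = 1 / λ_sys = 16200 h

16200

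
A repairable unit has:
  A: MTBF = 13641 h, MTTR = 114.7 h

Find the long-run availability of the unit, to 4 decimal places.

A(A) = MTBF/(MTBF+MTTR) = 13641/(13641+114.7) = 0.9917

0.9917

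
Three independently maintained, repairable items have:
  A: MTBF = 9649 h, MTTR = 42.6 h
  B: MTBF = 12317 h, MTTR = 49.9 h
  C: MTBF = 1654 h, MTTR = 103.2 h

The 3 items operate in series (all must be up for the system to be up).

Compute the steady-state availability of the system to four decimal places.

0.9334

A(A) = MTBF/(MTBF+MTTR) = 9649/(9649+42.6) = 0.995604
A(B) = MTBF/(MTBF+MTTR) = 12317/(12317+49.9) = 0.995965
A(C) = MTBF/(MTBF+MTTR) = 1654/(1654+103.2) = 0.941270
Series availability: 0.995604 × 0.995965 × 0.941270 = 0.9334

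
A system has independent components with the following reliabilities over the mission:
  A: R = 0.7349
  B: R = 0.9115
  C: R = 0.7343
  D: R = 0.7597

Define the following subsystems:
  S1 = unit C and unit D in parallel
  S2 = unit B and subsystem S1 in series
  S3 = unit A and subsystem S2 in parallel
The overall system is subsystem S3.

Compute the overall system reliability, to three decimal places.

Parallel (C and D): 1 − (1 − 0.73430)(1 − 0.75970) = 0.93615
Series (B and [0.93615]): 0.91150 × 0.93615 = 0.85330
Parallel (A and [0.85330]): 1 − (1 − 0.73490)(1 − 0.85330) = 0.961

0.961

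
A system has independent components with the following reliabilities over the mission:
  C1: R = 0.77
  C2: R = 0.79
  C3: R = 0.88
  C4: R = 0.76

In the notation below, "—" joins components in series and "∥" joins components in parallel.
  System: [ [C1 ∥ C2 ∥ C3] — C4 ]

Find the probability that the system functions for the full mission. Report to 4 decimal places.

Parallel (C1, C2, and C3): 1 − (1 − 0.770000)(1 − 0.790000)(1 − 0.880000) = 0.994204
Series ([0.994204] and C4): 0.994204 × 0.760000 = 0.7556

0.7556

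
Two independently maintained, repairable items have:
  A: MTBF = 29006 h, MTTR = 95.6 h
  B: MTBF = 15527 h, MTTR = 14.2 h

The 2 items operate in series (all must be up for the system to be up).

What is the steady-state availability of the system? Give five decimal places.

0.99580

A(A) = MTBF/(MTBF+MTTR) = 29006/(29006+95.6) = 0.996715
A(B) = MTBF/(MTBF+MTTR) = 15527/(15527+14.2) = 0.999086
Series availability: 0.996715 × 0.999086 = 0.99580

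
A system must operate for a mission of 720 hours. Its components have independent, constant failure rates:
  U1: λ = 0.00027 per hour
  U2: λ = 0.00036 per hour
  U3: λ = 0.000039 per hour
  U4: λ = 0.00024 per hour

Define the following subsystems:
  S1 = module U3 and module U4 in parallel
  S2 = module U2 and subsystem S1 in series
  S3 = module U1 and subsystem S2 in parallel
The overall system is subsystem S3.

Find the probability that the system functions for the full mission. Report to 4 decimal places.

R(U1) = exp(−0.00027 × 720) = 0.823329
R(U2) = exp(−0.00036 × 720) = 0.771669
R(U3) = exp(−0.000039 × 720) = 0.972311
R(U4) = exp(−0.00024 × 720) = 0.841306
Parallel (U3 and U4): 1 − (1 − 0.972311)(1 − 0.841306) = 0.995606
Series (U2 and [0.995606]): 0.771669 × 0.995606 = 0.768278
Parallel (U1 and [0.768278]): 1 − (1 − 0.823329)(1 − 0.768278) = 0.9591

0.9591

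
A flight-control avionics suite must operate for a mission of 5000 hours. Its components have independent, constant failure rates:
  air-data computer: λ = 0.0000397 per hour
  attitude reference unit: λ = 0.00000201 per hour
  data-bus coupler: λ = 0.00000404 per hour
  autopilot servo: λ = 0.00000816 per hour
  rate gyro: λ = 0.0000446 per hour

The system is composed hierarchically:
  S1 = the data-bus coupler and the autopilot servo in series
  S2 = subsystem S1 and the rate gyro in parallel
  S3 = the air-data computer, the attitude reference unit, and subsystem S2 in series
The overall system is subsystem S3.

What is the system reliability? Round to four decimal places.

0.8022

R(air-data computer) = exp(−0.0000397 × 5000) = 0.819960
R(attitude reference unit) = exp(−0.00000201 × 5000) = 0.990000
R(data-bus coupler) = exp(−0.00000404 × 5000) = 0.980003
R(autopilot servo) = exp(−0.00000816 × 5000) = 0.960021
R(rate gyro) = exp(−0.0000446 × 5000) = 0.800115
Series (data-bus coupler and autopilot servo): 0.980003 × 0.960021 = 0.940823
Parallel ([0.940823] and rate gyro): 1 − (1 − 0.940823)(1 − 0.800115) = 0.988171
Series (air-data computer, attitude reference unit, and [0.988171]): 0.819960 × 0.990000 × 0.988171 = 0.8022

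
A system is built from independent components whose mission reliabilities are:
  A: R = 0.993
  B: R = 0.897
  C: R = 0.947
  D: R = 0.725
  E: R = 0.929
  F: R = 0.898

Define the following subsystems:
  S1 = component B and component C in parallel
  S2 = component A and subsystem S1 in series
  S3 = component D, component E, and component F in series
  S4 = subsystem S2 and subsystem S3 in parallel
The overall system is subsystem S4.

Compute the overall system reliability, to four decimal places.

0.9951

Parallel (B and C): 1 − (1 − 0.897000)(1 − 0.947000) = 0.994541
Series (A and [0.994541]): 0.993000 × 0.994541 = 0.987579
Series (D, E, and F): 0.725000 × 0.929000 × 0.898000 = 0.604825
Parallel ([0.987579] and [0.604825]): 1 − (1 − 0.987579)(1 − 0.604825) = 0.9951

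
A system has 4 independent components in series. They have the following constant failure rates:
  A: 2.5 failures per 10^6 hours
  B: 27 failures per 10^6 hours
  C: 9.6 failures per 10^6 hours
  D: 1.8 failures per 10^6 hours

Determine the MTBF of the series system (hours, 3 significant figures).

Series of exponential components: λ_sys = Σ λ_i
λ_sys = 0.0000025 + 0.000027 + 0.0000096 + 0.0000018 = 4.0900e-05 /h
MTBF = 1 / λ_sys = 24400 h

24400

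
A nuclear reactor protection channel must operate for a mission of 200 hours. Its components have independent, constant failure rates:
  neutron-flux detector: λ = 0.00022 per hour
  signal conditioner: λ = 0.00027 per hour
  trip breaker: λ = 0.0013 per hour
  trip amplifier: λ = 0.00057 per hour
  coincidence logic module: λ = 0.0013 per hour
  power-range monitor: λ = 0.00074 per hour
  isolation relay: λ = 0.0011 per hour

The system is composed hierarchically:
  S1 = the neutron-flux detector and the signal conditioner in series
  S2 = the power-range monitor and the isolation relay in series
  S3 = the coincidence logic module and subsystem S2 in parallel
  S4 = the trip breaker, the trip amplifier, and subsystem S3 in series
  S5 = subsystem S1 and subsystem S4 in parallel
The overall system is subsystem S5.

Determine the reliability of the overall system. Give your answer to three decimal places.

0.966

R(neutron-flux detector) = exp(−0.00022 × 200) = 0.95695
R(signal conditioner) = exp(−0.00027 × 200) = 0.94743
R(trip breaker) = exp(−0.0013 × 200) = 0.77105
R(trip amplifier) = exp(−0.00057 × 200) = 0.89226
R(coincidence logic module) = exp(−0.0013 × 200) = 0.77105
R(power-range monitor) = exp(−0.00074 × 200) = 0.86243
R(isolation relay) = exp(−0.0011 × 200) = 0.80252
Series (neutron-flux detector and signal conditioner): 0.95695 × 0.94743 = 0.90664
Series (power-range monitor and isolation relay): 0.86243 × 0.80252 = 0.69212
Parallel (coincidence logic module and [0.69212]): 1 − (1 − 0.77105)(1 − 0.69212) = 0.92951
Series (trip breaker, trip amplifier, and [0.92951]): 0.77105 × 0.89226 × 0.92951 = 0.63948
Parallel ([0.90664] and [0.63948]): 1 − (1 − 0.90664)(1 − 0.63948) = 0.966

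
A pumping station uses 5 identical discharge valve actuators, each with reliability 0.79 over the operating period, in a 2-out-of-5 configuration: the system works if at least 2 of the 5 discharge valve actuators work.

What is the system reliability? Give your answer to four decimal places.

0.9919

R = Σ_{i=2}^{5} C(5,i) p^i (1−p)^{5−i} with p = 0.79
C(5,2)·0.79^2·0.21^3 = 0.057798
C(5,3)·0.79^3·0.21^2 = 0.217430
C(5,4)·0.79^4·0.21^1 = 0.408976
C(5,5)·0.79^5·0.21^0 = 0.307706
Sum = 0.9919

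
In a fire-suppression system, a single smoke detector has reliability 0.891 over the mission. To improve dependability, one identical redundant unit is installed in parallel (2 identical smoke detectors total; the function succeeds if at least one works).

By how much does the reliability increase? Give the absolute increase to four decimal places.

0.0971

R_before = 0.891
R_after = 1 − (1 − 0.891)^2 = 0.9881
ΔR = 0.9881 − 0.891 = 0.0971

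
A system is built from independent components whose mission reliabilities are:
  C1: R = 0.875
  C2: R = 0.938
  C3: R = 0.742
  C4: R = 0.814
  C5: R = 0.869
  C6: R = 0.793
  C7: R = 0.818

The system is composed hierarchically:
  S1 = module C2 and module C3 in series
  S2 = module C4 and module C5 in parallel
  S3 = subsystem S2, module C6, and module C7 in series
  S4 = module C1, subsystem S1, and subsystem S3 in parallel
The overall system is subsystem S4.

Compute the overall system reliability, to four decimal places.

Series (C2 and C3): 0.938000 × 0.742000 = 0.695996
Parallel (C4 and C5): 1 − (1 − 0.814000)(1 − 0.869000) = 0.975634
Series ([0.975634], C6, and C7): 0.975634 × 0.793000 × 0.818000 = 0.632868
Parallel (C1, [0.695996], and [0.632868]): 1 − (1 − 0.875000)(1 − 0.695996)(1 − 0.632868) = 0.9860

0.9860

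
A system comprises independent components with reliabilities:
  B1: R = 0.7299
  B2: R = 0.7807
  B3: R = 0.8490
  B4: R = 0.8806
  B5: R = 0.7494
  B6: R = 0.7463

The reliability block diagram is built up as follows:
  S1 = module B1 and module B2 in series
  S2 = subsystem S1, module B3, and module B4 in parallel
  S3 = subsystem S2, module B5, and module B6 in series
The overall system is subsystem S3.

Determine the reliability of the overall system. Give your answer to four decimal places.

0.5549

Series (B1 and B2): 0.729900 × 0.780700 = 0.569833
Parallel ([0.569833], B3, and B4): 1 − (1 − 0.569833)(1 − 0.849000)(1 − 0.880600) = 0.992244
Series ([0.992244], B5, and B6): 0.992244 × 0.749400 × 0.746300 = 0.5549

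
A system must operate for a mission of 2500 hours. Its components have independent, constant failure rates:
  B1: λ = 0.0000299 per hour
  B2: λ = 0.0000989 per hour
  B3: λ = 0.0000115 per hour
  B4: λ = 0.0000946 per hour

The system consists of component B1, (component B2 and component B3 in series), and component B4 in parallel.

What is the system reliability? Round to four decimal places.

R(B1) = exp(−0.0000299 × 2500) = 0.927975
R(B2) = exp(−0.0000989 × 2500) = 0.780945
R(B3) = exp(−0.0000115 × 2500) = 0.971659
R(B4) = exp(−0.0000946 × 2500) = 0.789386
Series (B2 and B3): 0.780945 × 0.971659 = 0.758812
Parallel (B1, [0.758812], and B4): 1 − (1 − 0.927975)(1 − 0.758812)(1 − 0.789386) = 0.9963

0.9963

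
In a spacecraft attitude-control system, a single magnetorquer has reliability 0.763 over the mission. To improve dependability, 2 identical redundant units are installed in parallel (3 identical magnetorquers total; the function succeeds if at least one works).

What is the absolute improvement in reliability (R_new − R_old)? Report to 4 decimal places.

0.2237

R_before = 0.763
R_after = 1 − (1 − 0.763)^3 = 0.9867
ΔR = 0.9867 − 0.763 = 0.2237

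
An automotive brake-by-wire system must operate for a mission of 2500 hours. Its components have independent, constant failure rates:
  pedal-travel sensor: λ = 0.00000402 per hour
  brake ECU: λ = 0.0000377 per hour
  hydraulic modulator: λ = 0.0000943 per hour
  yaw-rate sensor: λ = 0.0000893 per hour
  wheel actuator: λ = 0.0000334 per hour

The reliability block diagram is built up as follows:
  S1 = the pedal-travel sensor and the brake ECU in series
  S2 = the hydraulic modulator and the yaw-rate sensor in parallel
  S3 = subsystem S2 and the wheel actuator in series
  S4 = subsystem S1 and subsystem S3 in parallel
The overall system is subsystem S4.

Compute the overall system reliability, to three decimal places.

0.988

R(pedal-travel sensor) = exp(−0.00000402 × 2500) = 0.99000
R(brake ECU) = exp(−0.0000377 × 2500) = 0.91006
R(hydraulic modulator) = exp(−0.0000943 × 2500) = 0.78998
R(yaw-rate sensor) = exp(−0.0000893 × 2500) = 0.79991
R(wheel actuator) = exp(−0.0000334 × 2500) = 0.91989
Series (pedal-travel sensor and brake ECU): 0.99000 × 0.91006 = 0.90096
Parallel (hydraulic modulator and yaw-rate sensor): 1 − (1 − 0.78998)(1 − 0.79991) = 0.95798
Series ([0.95798] and wheel actuator): 0.95798 × 0.91989 = 0.88124
Parallel ([0.90096] and [0.88124]): 1 − (1 − 0.90096)(1 − 0.88124) = 0.988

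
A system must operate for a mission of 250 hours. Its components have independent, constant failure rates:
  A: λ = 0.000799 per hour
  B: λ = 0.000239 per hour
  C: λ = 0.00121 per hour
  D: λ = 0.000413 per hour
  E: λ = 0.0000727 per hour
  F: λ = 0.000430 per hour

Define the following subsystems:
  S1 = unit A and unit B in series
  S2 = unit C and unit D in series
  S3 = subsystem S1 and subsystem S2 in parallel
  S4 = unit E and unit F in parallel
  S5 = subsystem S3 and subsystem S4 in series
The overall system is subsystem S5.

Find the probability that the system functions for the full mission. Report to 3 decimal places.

0.922

R(A) = exp(−0.000799 × 250) = 0.81894
R(B) = exp(−0.000239 × 250) = 0.94200
R(C) = exp(−0.00121 × 250) = 0.73897
R(D) = exp(−0.000413 × 250) = 0.90190
R(E) = exp(−0.0000727 × 250) = 0.98199
R(F) = exp(−0.000430 × 250) = 0.89808
Series (A and B): 0.81894 × 0.94200 = 0.77144
Series (C and D): 0.73897 × 0.90190 = 0.66648
Parallel ([0.77144] and [0.66648]): 1 − (1 − 0.77144)(1 − 0.66648) = 0.92377
Parallel (E and F): 1 − (1 − 0.98199)(1 − 0.89808) = 0.99816
Series ([0.92377] and [0.99816]): 0.92377 × 0.99816 = 0.922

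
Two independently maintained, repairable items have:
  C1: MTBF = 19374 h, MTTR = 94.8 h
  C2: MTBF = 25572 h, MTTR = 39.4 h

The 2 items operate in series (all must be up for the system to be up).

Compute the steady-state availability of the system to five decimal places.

A(C1) = MTBF/(MTBF+MTTR) = 19374/(19374+94.8) = 0.995131
A(C2) = MTBF/(MTBF+MTTR) = 25572/(25572+39.4) = 0.998462
Series availability: 0.995131 × 0.998462 = 0.99360

0.99360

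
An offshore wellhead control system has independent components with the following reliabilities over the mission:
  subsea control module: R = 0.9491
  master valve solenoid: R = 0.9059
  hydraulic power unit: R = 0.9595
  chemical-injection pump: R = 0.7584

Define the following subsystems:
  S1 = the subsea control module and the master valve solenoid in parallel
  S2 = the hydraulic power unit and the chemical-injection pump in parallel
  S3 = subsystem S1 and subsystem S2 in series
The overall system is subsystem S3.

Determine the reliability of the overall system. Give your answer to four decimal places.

0.9855

Parallel (subsea control module and master valve solenoid): 1 − (1 − 0.949100)(1 − 0.905900) = 0.995210
Parallel (hydraulic power unit and chemical-injection pump): 1 − (1 − 0.959500)(1 − 0.758400) = 0.990215
Series ([0.995210] and [0.990215]): 0.995210 × 0.990215 = 0.9855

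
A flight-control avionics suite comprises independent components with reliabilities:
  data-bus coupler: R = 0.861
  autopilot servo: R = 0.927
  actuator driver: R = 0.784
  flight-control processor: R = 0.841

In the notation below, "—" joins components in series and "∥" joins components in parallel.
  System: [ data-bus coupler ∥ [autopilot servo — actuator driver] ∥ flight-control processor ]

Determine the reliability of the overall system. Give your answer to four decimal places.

0.9940

Series (autopilot servo and actuator driver): 0.927000 × 0.784000 = 0.726768
Parallel (data-bus coupler, [0.726768], and flight-control processor): 1 − (1 − 0.861000)(1 − 0.726768)(1 − 0.841000) = 0.9940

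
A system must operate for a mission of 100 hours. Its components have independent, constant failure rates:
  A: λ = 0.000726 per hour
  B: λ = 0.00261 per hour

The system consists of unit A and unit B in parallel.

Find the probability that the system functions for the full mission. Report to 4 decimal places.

0.9839

R(A) = exp(−0.000726 × 100) = 0.929973
R(B) = exp(−0.00261 × 100) = 0.770281
Parallel (A and B): 1 − (1 − 0.929973)(1 − 0.770281) = 0.9839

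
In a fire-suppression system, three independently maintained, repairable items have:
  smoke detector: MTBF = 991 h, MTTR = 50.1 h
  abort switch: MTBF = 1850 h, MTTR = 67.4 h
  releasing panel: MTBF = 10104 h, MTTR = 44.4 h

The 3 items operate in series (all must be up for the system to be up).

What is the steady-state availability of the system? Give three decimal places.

A(smoke detector) = MTBF/(MTBF+MTTR) = 991/(991+50.1) = 0.951878
A(abort switch) = MTBF/(MTBF+MTTR) = 1850/(1850+67.4) = 0.964848
A(releasing panel) = MTBF/(MTBF+MTTR) = 10104/(10104+44.4) = 0.995625
Series availability: 0.951878 × 0.964848 × 0.995625 = 0.914

0.914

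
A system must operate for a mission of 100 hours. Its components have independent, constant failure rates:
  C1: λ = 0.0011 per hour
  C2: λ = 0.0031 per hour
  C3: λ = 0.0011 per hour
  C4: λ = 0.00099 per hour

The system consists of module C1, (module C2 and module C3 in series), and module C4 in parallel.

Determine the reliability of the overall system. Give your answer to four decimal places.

0.9966

R(C1) = exp(−0.0011 × 100) = 0.895834
R(C2) = exp(−0.0031 × 100) = 0.733447
R(C3) = exp(−0.0011 × 100) = 0.895834
R(C4) = exp(−0.00099 × 100) = 0.905743
Series (C2 and C3): 0.733447 × 0.895834 = 0.657047
Parallel (C1, [0.657047], and C4): 1 − (1 − 0.895834)(1 − 0.657047)(1 − 0.905743) = 0.9966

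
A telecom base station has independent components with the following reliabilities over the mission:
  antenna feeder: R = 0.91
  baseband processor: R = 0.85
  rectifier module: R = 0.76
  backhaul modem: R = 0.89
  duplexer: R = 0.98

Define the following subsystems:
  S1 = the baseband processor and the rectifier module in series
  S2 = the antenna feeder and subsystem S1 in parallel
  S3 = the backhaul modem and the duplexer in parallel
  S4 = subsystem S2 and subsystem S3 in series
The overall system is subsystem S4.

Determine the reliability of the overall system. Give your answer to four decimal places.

0.9660

Series (baseband processor and rectifier module): 0.850000 × 0.760000 = 0.646000
Parallel (antenna feeder and [0.646000]): 1 − (1 − 0.910000)(1 − 0.646000) = 0.968140
Parallel (backhaul modem and duplexer): 1 − (1 − 0.890000)(1 − 0.980000) = 0.997800
Series ([0.968140] and [0.997800]): 0.968140 × 0.997800 = 0.9660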